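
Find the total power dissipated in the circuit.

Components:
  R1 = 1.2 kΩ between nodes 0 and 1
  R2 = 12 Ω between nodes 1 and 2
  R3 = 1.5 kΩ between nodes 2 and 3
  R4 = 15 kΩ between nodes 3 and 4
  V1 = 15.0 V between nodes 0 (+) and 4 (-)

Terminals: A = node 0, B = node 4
Nodal analysis, taking node 4 as the 0 V reference.
Source V1 fixes V_0 = 15 V.
KCL at each unknown node (sum of currents leaving = 0; resistances in Ω):
  Node 1: (V_1 - 15)/1200 + (V_1 - V_2)/12 = 0
  Node 2: (V_2 - V_1)/12 + (V_2 - V_3)/1500 = 0
  Node 3: (V_3 - V_2)/1500 + (V_3 - 0)/15000 = 0
Collecting terms (coefficients in siemens):
  0.08417·V_1 - 0.08333·V_2 = 0.0125
  0.084·V_2 - 0.08333·V_1 - 0.0006667·V_3 = 0
  0.0007333·V_3 - 0.0006667·V_2 = 0
Solving these 3 simultaneous equations (Gaussian elimination) gives:
  V_1 = 13.98 V, V_2 = 13.97 V, V_3 = 12.7 V
Power in each resistor, P = (ΔV)²/R:
  P_R1 = (15 - 13.98)²/1200 = 0.0008607 W
  P_R2 = (13.98 - 13.97)²/12 = 0.000008607 W
  P_R3 = (13.97 - 12.7)²/1500 = 0.001076 W
  P_R4 = (12.7 - 0)²/15000 = 0.01076 W
P_total = P_R1 + P_R2 + P_R3 + P_R4 = 0.0127 W

Final answer: 0.0127 W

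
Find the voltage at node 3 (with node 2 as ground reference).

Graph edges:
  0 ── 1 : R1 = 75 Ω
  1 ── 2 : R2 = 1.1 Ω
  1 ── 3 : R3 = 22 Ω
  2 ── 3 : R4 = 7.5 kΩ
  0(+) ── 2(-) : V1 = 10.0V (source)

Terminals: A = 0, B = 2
Nodal analysis, taking node 2 as the 0 V reference.
Source V1 fixes V_0 = 10 V.
KCL at each unknown node (sum of currents leaving = 0; resistances in Ω):
  Node 1: (V_1 - 10)/75 + (V_1 - 0)/1.1 + (V_1 - V_3)/22 = 0
  Node 3: (V_3 - V_1)/22 + (V_3 - 0)/7500 = 0
Collecting terms (coefficients in siemens):
  0.9679·V_1 - 0.04545·V_3 = 0.1333
  0.04559·V_3 - 0.04545·V_1 = 0
Determinant D = (0.9679)(0.04559) - (-0.04545)(-0.04545) = 0.04206
V_1 = [(0.1333)(0.04559) - (-0.04545)(0)]/D = 0.1445 V
V_3 = [(0.9679)(0) - (0.1333)(-0.04545)]/D = 0.1441 V
The requested potential is V_3 = 0.1441 V.

Final answer: V_3 = 0.1441 V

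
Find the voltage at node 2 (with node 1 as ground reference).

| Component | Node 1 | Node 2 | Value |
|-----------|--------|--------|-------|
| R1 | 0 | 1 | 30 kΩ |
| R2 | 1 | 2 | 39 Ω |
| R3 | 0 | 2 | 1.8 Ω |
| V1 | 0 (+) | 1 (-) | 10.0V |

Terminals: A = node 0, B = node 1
Nodal analysis, taking node 1 as the 0 V reference.
Source V1 fixes V_0 = 10 V.
KCL at each unknown node (sum of currents leaving = 0; resistances in Ω):
  Node 2: (V_2 - 0)/39 + (V_2 - 10)/1.8 = 0
Collecting terms: 0.5812 × V_2 = 5.556  =>  V_2 = 9.559 V
The requested potential is V_2 = 9.559 V.

Final answer: V_2 = 9.559 V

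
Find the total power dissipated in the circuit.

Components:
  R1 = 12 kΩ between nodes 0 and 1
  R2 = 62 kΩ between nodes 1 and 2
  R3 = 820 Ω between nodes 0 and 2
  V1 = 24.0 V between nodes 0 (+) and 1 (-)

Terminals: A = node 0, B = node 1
Nodal analysis, taking node 1 as the 0 V reference.
Source V1 fixes V_0 = 24 V.
KCL at each unknown node (sum of currents leaving = 0; resistances in Ω):
  Node 2: (V_2 - 0)/62000 + (V_2 - 24)/820 = 0
Collecting terms: 0.001236 × V_2 = 0.02927  =>  V_2 = 23.69 V
Power in each resistor, P = (ΔV)²/R:
  P_R1 = (24 - 0)²/12000 = 0.048 W
  P_R2 = (0 - 23.69)²/62000 = 0.009049 W
  P_R3 = (24 - 23.69)²/820 = 0.0001197 W
P_total = P_R1 + P_R2 + P_R3 = 0.05717 W

Final answer: 0.05717 W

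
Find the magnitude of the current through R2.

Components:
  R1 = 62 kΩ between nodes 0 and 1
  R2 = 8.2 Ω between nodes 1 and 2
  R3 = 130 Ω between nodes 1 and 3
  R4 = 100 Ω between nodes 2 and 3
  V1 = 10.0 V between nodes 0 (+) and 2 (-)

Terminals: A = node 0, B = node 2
Nodal analysis, taking node 2 as the 0 V reference.
Source V1 fixes V_0 = 10 V.
KCL at each unknown node (sum of currents leaving = 0; resistances in Ω):
  Node 1: (V_1 - 10)/62000 + (V_1 - 0)/8.2 + (V_1 - V_3)/130 = 0
  Node 3: (V_3 - V_1)/130 + (V_3 - 0)/100 = 0
Collecting terms (coefficients in siemens):
  0.1297·V_1 - 0.007692·V_3 = 0.0001613
  0.01769·V_3 - 0.007692·V_1 = 0
Determinant D = (0.1297)(0.01769) - (-0.007692)(-0.007692) = 0.002235
V_1 = [(0.0001613)(0.01769) - (-0.007692)(0)]/D = 0.001277 V
V_3 = [(0.1297)(0) - (0.0001613)(-0.007692)]/D = 0.0005552 V
I_R2 = (V_1 - V_2)/R2 = (0.001277 - 0)/8.2 = 0.0001557 A
|I_R2| = 0.0001557 A

Final answer: |I_R2| = 0.0001557 A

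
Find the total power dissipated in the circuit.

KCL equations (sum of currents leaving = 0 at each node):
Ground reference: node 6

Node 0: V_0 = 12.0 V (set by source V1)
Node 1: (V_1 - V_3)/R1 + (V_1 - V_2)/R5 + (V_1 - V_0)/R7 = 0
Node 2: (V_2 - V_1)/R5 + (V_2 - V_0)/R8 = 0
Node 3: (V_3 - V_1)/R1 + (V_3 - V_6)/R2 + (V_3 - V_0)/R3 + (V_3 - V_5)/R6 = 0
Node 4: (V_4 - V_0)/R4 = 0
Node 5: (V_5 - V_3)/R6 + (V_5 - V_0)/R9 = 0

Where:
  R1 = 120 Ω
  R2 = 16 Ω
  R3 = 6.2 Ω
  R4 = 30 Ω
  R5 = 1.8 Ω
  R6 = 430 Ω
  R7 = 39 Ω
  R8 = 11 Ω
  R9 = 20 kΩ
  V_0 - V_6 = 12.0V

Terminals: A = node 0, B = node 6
Nodal analysis, taking node 6 as the 0 V reference.
Source V1 fixes V_0 = 12 V.
KCL at each unknown node (sum of currents leaving = 0; resistances in Ω):
  Node 1: (V_1 - V_3)/120 + (V_1 - V_2)/1.8 + (V_1 - 12)/39 = 0
  Node 2: (V_2 - V_1)/1.8 + (V_2 - 12)/11 = 0
  Node 3: (V_3 - V_1)/120 + (V_3 - 0)/16 + (V_3 - 12)/6.2 + (V_3 - V_5)/430 = 0
  Node 4: (V_4 - 12)/30 = 0
  Node 5: (V_5 - V_3)/430 + (V_5 - 12)/20000 = 0
Collecting terms (coefficients in siemens):
  0.5895·V_1 - 0.5556·V_2 - 0.008333·V_3 = 0.3077
  0.6465·V_2 - 0.5556·V_1 = 1.091
  0.2344·V_3 - 0.008333·V_1 - 0.002326·V_5 = 1.935
  0.03333·V_4 = 0.4
  0.002376·V_5 - 0.002326·V_3 = 0.0006
Solving these 5 simultaneous equations (Gaussian elimination) gives:
  V_1 = 11.76 V, V_2 = 11.79 V, V_3 = 8.761 V, V_4 = 12 V
  V_5 = 8.829 V
Power in each resistor, P = (ΔV)²/R:
  P_R1 = (11.76 - 8.761)²/120 = 0.07491 W
  P_R2 = (8.761 - 0)²/16 = 4.797 W
  P_R3 = (12 - 8.761)²/6.2 = 1.692 W
  P_R4 = (12 - 12)²/30 = 0 W
  P_R5 = (11.76 - 11.79)²/1.8 = 0.0006369 W
  P_R6 = (8.761 - 8.829)²/430 = 0.00001081 W
  P_R7 = (12 - 11.76)²/39 = 0.001487 W
  P_R8 = (12 - 11.79)²/11 = 0.003892 W
  P_R9 = (12 - 8.829)²/20000 = 0.0005027 W
P_total = P_R1 + P_R2 + P_R3 + P_R4 + P_R5 + P_R6 + P_R7 + P_R8 + P_R9 = 6.571 W

Final answer: 6.571 W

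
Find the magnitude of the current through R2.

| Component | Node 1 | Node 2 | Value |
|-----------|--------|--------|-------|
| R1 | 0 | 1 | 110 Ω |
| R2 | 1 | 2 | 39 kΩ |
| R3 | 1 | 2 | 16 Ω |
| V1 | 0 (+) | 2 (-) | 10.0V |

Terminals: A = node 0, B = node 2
Nodal analysis, taking node 2 as the 0 V reference.
Source V1 fixes V_0 = 10 V.
KCL at each unknown node (sum of currents leaving = 0; resistances in Ω):
  Node 1: (V_1 - 10)/110 + (V_1 - 0)/39000 + (V_1 - 0)/16 = 0
Collecting terms: 0.07162 × V_1 = 0.09091  =>  V_1 = 1.269 V
I_R2 = (V_1 - V_2)/R2 = (1.269 - 0)/39000 = 0.00003255 A
|I_R2| = 0.00003255 A

Final answer: |I_R2| = 3.255e-05 A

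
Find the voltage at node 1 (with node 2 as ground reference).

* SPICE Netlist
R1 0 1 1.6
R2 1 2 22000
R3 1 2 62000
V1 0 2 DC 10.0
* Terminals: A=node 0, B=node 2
Nodal analysis, taking node 2 as the 0 V reference.
Source V1 fixes V_0 = 10 V.
KCL at each unknown node (sum of currents leaving = 0; resistances in Ω):
  Node 1: (V_1 - 10)/1.6 + (V_1 - 0)/22000 + (V_1 - 0)/62000 = 0
Collecting terms: 0.6251 × V_1 = 6.25  =>  V_1 = 9.999 V
The requested potential is V_1 = 9.999 V.

Final answer: V_1 = 9.999 V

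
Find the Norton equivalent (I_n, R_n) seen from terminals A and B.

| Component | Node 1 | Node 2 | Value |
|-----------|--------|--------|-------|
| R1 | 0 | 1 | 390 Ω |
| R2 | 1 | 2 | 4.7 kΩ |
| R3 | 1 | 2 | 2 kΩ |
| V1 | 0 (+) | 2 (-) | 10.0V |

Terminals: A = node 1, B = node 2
Find the Thévenin equivalent first; then I_n = V_th/R_th and R_n = R_th.
Step 1 — V_th is the open-circuit voltage V_A - V_B (nothing connected across the terminals).
Nodal analysis, taking node 2 as the 0 V reference.
Source V1 fixes V_0 = 10 V.
KCL at each unknown node (sum of currents leaving = 0; resistances in Ω):
  Node 1: (V_1 - 10)/390 + (V_1 - 0)/4700 + (V_1 - 0)/2000 = 0
Collecting terms: 0.003277 × V_1 = 0.02564  =>  V_1 = 7.825 V
V_th = V_1 - V_2 = 7.825 - 0 = 7.825 V
Step 2 — R_th: zero the source — replace V1 by a short circuit (node 2 merges into node 0) — and find the resistance seen between A (node 1) and B (node 0).
Reduce the network between node 1 (A) and node 0 (B) by series/parallel combination:
  Rp1 = R1 ‖ R2 ‖ R3 (parallel, all between nodes 0 and 1) = 1/(1/390 + 1/4700 + 1/2000) = 305.2 Ω
R_th = 305.2 Ω
I_n = V_th/R_th = 7.825/305.2 = 0.02564 A, and R_n = R_th = 305.2 Ω

Final answer: I_n = 0.02564 A, R_n = 305.2 Ω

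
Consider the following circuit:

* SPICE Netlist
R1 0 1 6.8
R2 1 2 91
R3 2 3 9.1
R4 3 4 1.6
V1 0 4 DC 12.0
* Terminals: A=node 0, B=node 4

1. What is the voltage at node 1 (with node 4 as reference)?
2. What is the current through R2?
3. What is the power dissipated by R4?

Nodal analysis, taking node 4 as the 0 V reference.
Source V1 fixes V_0 = 12 V.
KCL at each unknown node (sum of currents leaving = 0; resistances in Ω):
  Node 1: (V_1 - 12)/6.8 + (V_1 - V_2)/91 = 0
  Node 2: (V_2 - V_1)/91 + (V_2 - V_3)/9.1 = 0
  Node 3: (V_3 - V_2)/9.1 + (V_3 - 0)/1.6 = 0
Collecting terms (coefficients in siemens):
  0.158·V_1 - 0.01099·V_2 = 1.765
  0.1209·V_2 - 0.01099·V_1 - 0.1099·V_3 = 0
  0.7349·V_3 - 0.1099·V_2 = 0
Solving these 3 simultaneous equations (Gaussian elimination) gives:
  V_1 = 11.25 V, V_2 = 1.183 V, V_3 = 0.177 V
Part 1:
  Read off the nodal solution: V_1 = 11.25 V
Part 2:
  I_R2 = (V_1 - V_2)/R2 = (11.25 - 1.183)/91 = 0.1106 A
  Magnitude: I_R2 = 0.1106 A
Part 3:
  I_R4 = (V_3 - V_4)/R4 = (0.177 - 0)/1.6 = 0.1106 A
  P_R4 = I_R4² × R4 = (0.1106)² × 1.6 = 0.01957 W

Final answers:
1. V_1 = 11.25 V
2. I_R2 = 0.1106 A
3. P_R4 = 0.01957 W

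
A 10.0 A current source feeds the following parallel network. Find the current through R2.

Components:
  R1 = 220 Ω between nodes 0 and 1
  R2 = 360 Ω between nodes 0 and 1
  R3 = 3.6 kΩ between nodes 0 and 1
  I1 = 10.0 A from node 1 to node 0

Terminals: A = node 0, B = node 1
All resistors sit directly between nodes 0 and 1, so they are in parallel and share one voltage V; the full source current 10 A splits among them.
1/R_par = 1/220 + 1/360 + 1/3600 = 0.007601 S  =>  R_par = 131.6 Ω
V = I × R_par = 10 × 131.6 = 1316 V
I_R2 = V/R2 = 1316/360 = 3.654 A

Final answer: 3.654 A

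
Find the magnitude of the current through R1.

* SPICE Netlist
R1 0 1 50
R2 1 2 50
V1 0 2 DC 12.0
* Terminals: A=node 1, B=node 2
Nodal analysis, taking node 2 as the 0 V reference.
Source V1 fixes V_0 = 12 V.
KCL at each unknown node (sum of currents leaving = 0; resistances in Ω):
  Node 1: (V_1 - 12)/50 + (V_1 - 0)/50 = 0
Collecting terms: 0.04 × V_1 = 0.24  =>  V_1 = 6 V
I_R1 = (V_0 - V_1)/R1 = (12 - 6)/50 = 0.12 A
|I_R1| = 0.12 A

Final answer: |I_R1| = 0.12 A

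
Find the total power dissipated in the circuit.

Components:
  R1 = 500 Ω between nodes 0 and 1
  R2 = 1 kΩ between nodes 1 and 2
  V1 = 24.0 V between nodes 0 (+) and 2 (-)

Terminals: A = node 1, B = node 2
Nodal analysis, taking node 2 as the 0 V reference.
Source V1 fixes V_0 = 24 V.
KCL at each unknown node (sum of currents leaving = 0; resistances in Ω):
  Node 1: (V_1 - 24)/500 + (V_1 - 0)/1000 = 0
Collecting terms: 0.003 × V_1 = 0.048  =>  V_1 = 16 V
Power in each resistor, P = (ΔV)²/R:
  P_R1 = (24 - 16)²/500 = 0.128 W
  P_R2 = (16 - 0)²/1000 = 0.256 W
P_total = P_R1 + P_R2 = 0.384 W

Final answer: 0.384 W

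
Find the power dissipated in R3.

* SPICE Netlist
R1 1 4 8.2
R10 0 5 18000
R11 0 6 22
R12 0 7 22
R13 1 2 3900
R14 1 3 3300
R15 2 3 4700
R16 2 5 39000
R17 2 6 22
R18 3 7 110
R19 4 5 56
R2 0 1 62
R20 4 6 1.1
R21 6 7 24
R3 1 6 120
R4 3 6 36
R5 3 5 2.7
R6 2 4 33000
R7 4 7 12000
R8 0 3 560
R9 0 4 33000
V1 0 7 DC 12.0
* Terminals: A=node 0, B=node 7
Nodal analysis, taking node 7 as the 0 V reference.
Source V1 fixes V_0 = 12 V.
KCL at each unknown node (sum of currents leaving = 0; resistances in Ω):
  Node 1: (V_1 - V_4)/8.2 + (V_1 - 12)/62 + (V_1 - V_6)/120 + (V_1 - V_2)/3900 + (V_1 - V_3)/3300 = 0
  Node 2: (V_2 - V_4)/33000 + (V_2 - V_1)/3900 + (V_2 - V_3)/4700 + (V_2 - V_5)/39000 + (V_2 - V_6)/22 = 0
  Node 3: (V_3 - V_6)/36 + (V_3 - V_5)/2.7 + (V_3 - 12)/560 + (V_3 - V_1)/3300 + (V_3 - V_2)/4700 + (V_3 - 0)/110 = 0
  Node 4: (V_4 - V_1)/8.2 + (V_4 - V_2)/33000 + (V_4 - 0)/12000 + (V_4 - 12)/33000 + (V_4 - V_5)/56 + (V_4 - V_6)/1.1 = 0
  Node 5: (V_5 - V_3)/2.7 + (V_5 - 12)/18000 + (V_5 - V_2)/39000 + (V_5 - V_4)/56 = 0
  Node 6: (V_6 - V_1)/120 + (V_6 - V_3)/36 + (V_6 - 12)/22 + (V_6 - V_2)/22 + (V_6 - V_4)/1.1 + (V_6 - 0)/24 = 0
Collecting terms (coefficients in siemens):
  0.147·V_1 - 0.0002564·V_2 - 0.000303·V_3 - 0.122·V_4 - 0.008333·V_6 = 0.1935
  0.04598·V_2 - 0.0002564·V_1 - 0.0002128·V_3 - 0.0000303·V_4 - 0.00002564·V_5 - 0.04545·V_6 = 0
  0.4095·V_3 - 0.000303·V_1 - 0.0002128·V_2 - 0.3704·V_5 - 0.02778·V_6 = 0.02143
  1.049·V_4 - 0.122·V_1 - 0.0000303·V_2 - 0.01786·V_5 - 0.9091·V_6 = 0.0003636
  0.3883·V_5 - 0.00002564·V_2 - 0.3704·V_3 - 0.01786·V_4 = 0.0006667
  1.078·V_6 - 0.008333·V_1 - 0.04545·V_2 - 0.02778·V_3 - 0.9091·V_4 = 0.5455
Solving these 6 simultaneous equations (Gaussian elimination) gives:
  V_1 = 7.29 V, V_2 = 6.656 V, V_3 = 5.777 V, V_4 = 6.716 V
  V_5 = 5.821 V, V_6 = 6.657 V
I_R3 = (V_1 - V_6)/R3 = (7.29 - 6.657)/120 = 0.00528 A
P_R3 = I_R3² × R3 = (0.00528)² × 120 = 0.003345 W

Final answer: 0.003345 W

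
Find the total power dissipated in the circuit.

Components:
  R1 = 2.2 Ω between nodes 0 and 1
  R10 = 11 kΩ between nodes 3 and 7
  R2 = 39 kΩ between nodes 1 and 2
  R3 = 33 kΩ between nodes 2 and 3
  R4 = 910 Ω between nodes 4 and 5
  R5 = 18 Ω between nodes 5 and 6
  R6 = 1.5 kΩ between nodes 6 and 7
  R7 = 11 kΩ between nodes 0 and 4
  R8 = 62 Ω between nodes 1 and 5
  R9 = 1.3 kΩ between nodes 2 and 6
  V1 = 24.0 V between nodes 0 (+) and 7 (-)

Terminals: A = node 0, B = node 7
Nodal analysis, taking node 7 as the 0 V reference.
Source V1 fixes V_0 = 24 V.
KCL at each unknown node (sum of currents leaving = 0; resistances in Ω):
  Node 1: (V_1 - 24)/2.2 + (V_1 - V_2)/39000 + (V_1 - V_5)/62 = 0
  Node 2: (V_2 - V_1)/39000 + (V_2 - V_3)/33000 + (V_2 - V_6)/1300 = 0
  Node 3: (V_3 - V_2)/33000 + (V_3 - 0)/11000 = 0
  Node 4: (V_4 - V_5)/910 + (V_4 - 24)/11000 = 0
  Node 5: (V_5 - V_4)/910 + (V_5 - V_6)/18 + (V_5 - V_1)/62 = 0
  Node 6: (V_6 - V_5)/18 + (V_6 - 0)/1500 + (V_6 - V_2)/1300 = 0
Collecting terms (coefficients in siemens):
  0.4707·V_1 - 0.00002564·V_2 - 0.01613·V_5 = 10.91
  0.0008252·V_2 - 0.00002564·V_1 - 0.0000303·V_3 - 0.0007692·V_6 = 0
  0.0001212·V_3 - 0.0000303·V_2 = 0
  0.00119·V_4 - 0.001099·V_5 = 0.002182
  0.07278·V_5 - 0.01613·V_1 - 0.001099·V_4 - 0.05556·V_6 = 0
  0.05699·V_6 - 0.0007692·V_2 - 0.05556·V_5 = 0
Solving these 6 simultaneous equations (Gaussian elimination) gives:
  V_1 = 23.97 V, V_2 = 22.13 V, V_3 = 5.532 V, V_4 = 23.08 V
  V_5 = 23 V, V_6 = 22.72 V
Power in each resistor, P = (ΔV)²/R:
  P_R1 = (24 - 23.97)²/2.2 = 0.0005332 W
  P_R2 = (23.97 - 22.13)²/39000 = 0.00008641 W
  P_R3 = (22.13 - 5.532)²/33000 = 0.008348 W
  P_R4 = (23.08 - 23)²/910 = 0.000006371 W
  P_R5 = (23 - 22.72)²/18 = 0.004383 W
  P_R6 = (22.72 - 0)²/1500 = 0.3442 W
  P_R7 = (24 - 23.08)²/11000 = 0.00007701 W
  P_R8 = (23.97 - 23)²/62 = 0.01494 W
  P_R9 = (22.13 - 22.72)²/1300 = 0.0002702 W
  P_R10 = (5.532 - 0)²/11000 = 0.002783 W
P_total = P_R1 + P_R2 + P_R3 + P_R4 + P_R5 + P_R6 + P_R7 + P_R8 + P_R9 + P_R10 = 0.3756 W

Final answer: 0.3756 W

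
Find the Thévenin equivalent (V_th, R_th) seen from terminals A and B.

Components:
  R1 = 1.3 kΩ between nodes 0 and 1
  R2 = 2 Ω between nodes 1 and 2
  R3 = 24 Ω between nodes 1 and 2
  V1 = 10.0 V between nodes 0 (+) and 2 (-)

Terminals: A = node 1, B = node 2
Step 1 — V_th is the open-circuit voltage V_A - V_B (nothing connected across the terminals).
Nodal analysis, taking node 2 as the 0 V reference.
Source V1 fixes V_0 = 10 V.
KCL at each unknown node (sum of currents leaving = 0; resistances in Ω):
  Node 1: (V_1 - 10)/1300 + (V_1 - 0)/2 + (V_1 - 0)/24 = 0
Collecting terms: 0.5424 × V_1 = 0.007692  =>  V_1 = 0.01418 V
V_th = V_1 - V_2 = 0.01418 - 0 = 0.01418 V
Step 2 — R_th: zero the source — replace V1 by a short circuit (node 2 merges into node 0) — and find the resistance seen between A (node 1) and B (node 0).
Reduce the network between node 1 (A) and node 0 (B) by series/parallel combination:
  Rp1 = R1 ‖ R2 ‖ R3 (parallel, all between nodes 0 and 1) = 1/(1/1300 + 1/2 + 1/24) = 1.844 Ω
R_th = 1.844 Ω

Final answer: V_th = 0.01418 V, R_th = 1.844 Ω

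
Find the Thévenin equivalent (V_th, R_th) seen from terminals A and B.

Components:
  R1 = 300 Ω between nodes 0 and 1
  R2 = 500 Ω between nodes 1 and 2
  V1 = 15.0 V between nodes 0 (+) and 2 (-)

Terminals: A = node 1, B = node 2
Step 1 — V_th is the open-circuit voltage V_A - V_B (nothing connected across the terminals).
Nodal analysis, taking node 2 as the 0 V reference.
Source V1 fixes V_0 = 15 V.
KCL at each unknown node (sum of currents leaving = 0; resistances in Ω):
  Node 1: (V_1 - 15)/300 + (V_1 - 0)/500 = 0
Collecting terms: 0.005333 × V_1 = 0.05  =>  V_1 = 9.375 V
V_th = V_1 - V_2 = 9.375 - 0 = 9.375 V
Step 2 — R_th: zero the source — replace V1 by a short circuit (node 2 merges into node 0) — and find the resistance seen between A (node 1) and B (node 0).
Reduce the network between node 1 (A) and node 0 (B) by series/parallel combination:
  Rp1 = R1 ‖ R2 (parallel, both between nodes 0 and 1) = 1/(1/300 + 1/500) = 187.5 Ω
R_th = 187.5 Ω

Final answer: V_th = 9.375 V, R_th = 187.5 Ω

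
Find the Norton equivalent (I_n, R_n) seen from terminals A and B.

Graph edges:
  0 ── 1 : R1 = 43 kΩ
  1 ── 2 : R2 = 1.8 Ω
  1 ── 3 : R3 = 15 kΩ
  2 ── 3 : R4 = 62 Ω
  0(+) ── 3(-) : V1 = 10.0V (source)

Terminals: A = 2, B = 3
Find the Thévenin equivalent first; then I_n = V_th/R_th and R_n = R_th.
Step 1 — V_th is the open-circuit voltage V_A - V_B (nothing connected across the terminals).
Nodal analysis, taking node 3 as the 0 V reference.
Source V1 fixes V_0 = 10 V.
KCL at each unknown node (sum of currents leaving = 0; resistances in Ω):
  Node 1: (V_1 - 10)/43000 + (V_1 - V_2)/1.8 + (V_1 - 0)/15000 = 0
  Node 2: (V_2 - V_1)/1.8 + (V_2 - 0)/62 = 0
Collecting terms (coefficients in siemens):
  0.5556·V_1 - 0.5556·V_2 = 0.0002326
  0.5717·V_2 - 0.5556·V_1 = 0
Determinant D = (0.5556)(0.5717) - (-0.5556)(-0.5556) = 0.009012
V_1 = [(0.0002326)(0.5717) - (-0.5556)(0)]/D = 0.01475 V
V_2 = [(0.5556)(0) - (0.0002326)(-0.5556)]/D = 0.01434 V
V_th = V_2 - V_3 = 0.01434 - 0 = 0.01434 V
Step 2 — R_th: zero the source — replace V1 by a short circuit (node 3 merges into node 0) — and find the resistance seen between A (node 2) and B (node 0).
Reduce the network between node 2 (A) and node 0 (B) by series/parallel combination:
  Rp1 = R1 ‖ R3 (parallel, both between nodes 0 and 1) = 1/(1/43000 + 1/15000) = 11120 Ω
  Rs1 = R2 + Rp1 (series, joined only at node 1) = 1.8 + 11120 = 11120 Ω
  Rp2 = R4 ‖ Rs1 (parallel, both between nodes 0 and 2) = 1/(1/62 + 1/11120) = 61.66 Ω
R_th = 61.66 Ω
I_n = V_th/R_th = 0.01434/61.66 = 0.0002325 A, and R_n = R_th = 61.66 Ω

Final answer: I_n = 0.0002325 A, R_n = 61.66 Ω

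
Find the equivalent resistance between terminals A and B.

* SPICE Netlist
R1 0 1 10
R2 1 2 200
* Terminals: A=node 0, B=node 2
Reduce the network between node 0 (A) and node 2 (B) by series/parallel combination:
  Rs1 = R1 + R2 (series, joined only at node 1) = 10 + 200 = 210 Ω
R_eq = 210 Ω

Final answer: 210 Ω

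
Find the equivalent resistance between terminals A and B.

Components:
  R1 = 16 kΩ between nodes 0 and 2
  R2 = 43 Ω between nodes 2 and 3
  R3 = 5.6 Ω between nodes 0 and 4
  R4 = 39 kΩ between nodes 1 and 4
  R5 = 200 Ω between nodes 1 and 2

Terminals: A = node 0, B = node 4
Reduce the network between node 0 (A) and node 4 (B) by series/parallel combination:
  Rs1 = R4 + R5 (series, joined only at node 1) = 39000 + 200 = 39200 Ω
  R2 touches the rest of the network only at node 2 (its other end, node 3, goes nowhere), so no current can flow through it — remove it.
  Rs2 = R1 + Rs1 (series, joined only at node 2) = 16000 + 39200 = 55200 Ω
  Rp1 = R3 ‖ Rs2 (parallel, both between nodes 0 and 4) = 1/(1/5.6 + 1/55200) = 5.599 Ω
R_eq = 5.599 Ω

Final answer: 5.599 Ω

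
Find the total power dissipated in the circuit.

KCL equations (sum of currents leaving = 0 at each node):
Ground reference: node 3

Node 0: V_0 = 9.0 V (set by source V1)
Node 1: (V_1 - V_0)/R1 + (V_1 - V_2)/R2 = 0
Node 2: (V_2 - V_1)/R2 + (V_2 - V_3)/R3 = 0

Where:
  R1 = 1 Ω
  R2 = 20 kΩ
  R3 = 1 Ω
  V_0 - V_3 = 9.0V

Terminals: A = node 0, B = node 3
Nodal analysis, taking node 3 as the 0 V reference.
Source V1 fixes V_0 = 9 V.
KCL at each unknown node (sum of currents leaving = 0; resistances in Ω):
  Node 1: (V_1 - 9)/1 + (V_1 - V_2)/20000 = 0
  Node 2: (V_2 - V_1)/20000 + (V_2 - 0)/1 = 0
Collecting terms (coefficients in siemens):
  1·V_1 - 0.00005·V_2 = 9
  1·V_2 - 0.00005·V_1 = 0
Determinant D = (1)(1) - (-0.00005)(-0.00005) = 1
V_1 = [(9)(1) - (-0.00005)(0)]/D = 9 V
V_2 = [(1)(0) - (9)(-0.00005)]/D = 0.00045 V
Power in each resistor, P = (ΔV)²/R:
  P_R1 = (9 - 9)²/1 = 0.0000002025 W
  P_R2 = (9 - 0.00045)²/20000 = 0.004049 W
  P_R3 = (0.00045 - 0)²/1 = 0.0000002025 W
P_total = P_R1 + P_R2 + P_R3 = 0.00405 W

Final answer: 0.00405 W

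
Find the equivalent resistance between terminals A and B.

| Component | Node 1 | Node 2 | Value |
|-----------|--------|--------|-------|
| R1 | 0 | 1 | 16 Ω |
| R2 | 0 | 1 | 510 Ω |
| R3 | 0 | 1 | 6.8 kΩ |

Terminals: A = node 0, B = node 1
Reduce the network between node 0 (A) and node 1 (B) by series/parallel combination:
  Rp1 = R1 ‖ R2 ‖ R3 (parallel, all between nodes 0 and 1) = 1/(1/16 + 1/510 + 1/6800) = 15.48 Ω
R_eq = 15.48 Ω

Final answer: 15.48 Ω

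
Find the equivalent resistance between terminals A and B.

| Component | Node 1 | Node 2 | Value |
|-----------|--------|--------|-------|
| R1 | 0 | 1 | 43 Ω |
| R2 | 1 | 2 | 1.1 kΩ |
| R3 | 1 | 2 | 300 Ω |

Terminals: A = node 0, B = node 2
Reduce the network between node 0 (A) and node 2 (B) by series/parallel combination:
  Rp1 = R2 ‖ R3 (parallel, both between nodes 1 and 2) = 1/(1/1100 + 1/300) = 235.7 Ω
  Rs1 = R1 + Rp1 (series, joined only at node 1) = 43 + 235.7 = 278.7 Ω
R_eq = 278.7 Ω

Final answer: 278.7 Ω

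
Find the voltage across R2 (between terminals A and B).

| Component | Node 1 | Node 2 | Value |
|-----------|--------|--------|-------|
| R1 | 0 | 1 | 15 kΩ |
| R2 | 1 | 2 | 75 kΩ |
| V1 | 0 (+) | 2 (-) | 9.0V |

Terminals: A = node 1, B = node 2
R1 and R2 are in series across V1 (node 0 → node 1 → node 2), and the output A–B is taken across R2, so this is a voltage divider.
Series current: I = V1/(R1 + R2) = 9/(15000 + 75000) = 9/90000 = 0.0001 A
V_R2 = I × R2 = V1 × R2/(R1 + R2) = 9 × 75000/90000 = 7.5 V

Final answer: 7.5 V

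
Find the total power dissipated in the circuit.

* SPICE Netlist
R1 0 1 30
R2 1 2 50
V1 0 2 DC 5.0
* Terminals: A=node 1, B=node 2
Nodal analysis, taking node 2 as the 0 V reference.
Source V1 fixes V_0 = 5 V.
KCL at each unknown node (sum of currents leaving = 0; resistances in Ω):
  Node 1: (V_1 - 5)/30 + (V_1 - 0)/50 = 0
Collecting terms: 0.05333 × V_1 = 0.1667  =>  V_1 = 3.125 V
Power in each resistor, P = (ΔV)²/R:
  P_R1 = (5 - 3.125)²/30 = 0.1172 W
  P_R2 = (3.125 - 0)²/50 = 0.1953 W
P_total = P_R1 + P_R2 = 0.3125 W

Final answer: 0.3125 W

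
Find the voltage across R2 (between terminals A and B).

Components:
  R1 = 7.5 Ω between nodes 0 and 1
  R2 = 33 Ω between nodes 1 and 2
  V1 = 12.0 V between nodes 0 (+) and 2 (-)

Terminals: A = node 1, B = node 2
R1 and R2 are in series across V1 (node 0 → node 1 → node 2), and the output A–B is taken across R2, so this is a voltage divider.
Series current: I = V1/(R1 + R2) = 12/(7.5 + 33) = 12/40.5 = 0.2963 A
V_R2 = I × R2 = V1 × R2/(R1 + R2) = 12 × 33/40.5 = 9.778 V

Final answer: 9.778 V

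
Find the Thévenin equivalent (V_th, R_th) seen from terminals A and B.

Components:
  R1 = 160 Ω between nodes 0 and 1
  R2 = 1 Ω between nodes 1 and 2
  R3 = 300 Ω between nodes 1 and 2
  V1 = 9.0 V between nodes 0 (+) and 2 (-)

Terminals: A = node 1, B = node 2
Step 1 — V_th is the open-circuit voltage V_A - V_B (nothing connected across the terminals).
Nodal analysis, taking node 2 as the 0 V reference.
Source V1 fixes V_0 = 9 V.
KCL at each unknown node (sum of currents leaving = 0; resistances in Ω):
  Node 1: (V_1 - 9)/160 + (V_1 - 0)/1 + (V_1 - 0)/300 = 0
Collecting terms: 1.01 × V_1 = 0.05625  =>  V_1 = 0.05572 V
V_th = V_1 - V_2 = 0.05572 - 0 = 0.05572 V
Step 2 — R_th: zero the source — replace V1 by a short circuit (node 2 merges into node 0) — and find the resistance seen between A (node 1) and B (node 0).
Reduce the network between node 1 (A) and node 0 (B) by series/parallel combination:
  Rp1 = R1 ‖ R2 ‖ R3 (parallel, all between nodes 0 and 1) = 1/(1/160 + 1/1 + 1/300) = 0.9905 Ω
R_th = 0.9905 Ω

Final answer: V_th = 0.05572 V, R_th = 0.9905 Ω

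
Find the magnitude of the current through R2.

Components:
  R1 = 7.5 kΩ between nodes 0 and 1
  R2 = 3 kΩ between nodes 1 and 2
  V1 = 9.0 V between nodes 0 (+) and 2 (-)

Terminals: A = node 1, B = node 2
Nodal analysis, taking node 2 as the 0 V reference.
Source V1 fixes V_0 = 9 V.
KCL at each unknown node (sum of currents leaving = 0; resistances in Ω):
  Node 1: (V_1 - 9)/7500 + (V_1 - 0)/3000 = 0
Collecting terms: 0.0004667 × V_1 = 0.0012  =>  V_1 = 2.571 V
I_R2 = (V_1 - V_2)/R2 = (2.571 - 0)/3000 = 0.0008571 A
|I_R2| = 0.0008571 A

Final answer: |I_R2| = 0.0008571 A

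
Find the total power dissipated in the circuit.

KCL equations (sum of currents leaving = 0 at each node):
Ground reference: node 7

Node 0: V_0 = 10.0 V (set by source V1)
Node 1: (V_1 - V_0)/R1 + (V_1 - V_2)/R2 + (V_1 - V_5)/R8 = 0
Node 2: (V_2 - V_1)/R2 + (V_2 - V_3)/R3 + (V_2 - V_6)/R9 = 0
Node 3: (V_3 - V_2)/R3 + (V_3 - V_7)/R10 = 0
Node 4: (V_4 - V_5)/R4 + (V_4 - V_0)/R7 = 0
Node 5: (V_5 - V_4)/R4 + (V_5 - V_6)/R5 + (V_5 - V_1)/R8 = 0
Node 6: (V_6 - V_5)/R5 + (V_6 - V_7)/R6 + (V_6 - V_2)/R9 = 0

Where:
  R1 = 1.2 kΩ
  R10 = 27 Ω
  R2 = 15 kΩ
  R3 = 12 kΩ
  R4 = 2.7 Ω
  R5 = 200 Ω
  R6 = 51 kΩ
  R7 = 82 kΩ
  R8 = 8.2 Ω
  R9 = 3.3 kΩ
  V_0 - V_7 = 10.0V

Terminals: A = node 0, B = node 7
Nodal analysis, taking node 7 as the 0 V reference.
Source V1 fixes V_0 = 10 V.
KCL at each unknown node (sum of currents leaving = 0; resistances in Ω):
  Node 1: (V_1 - 10)/1200 + (V_1 - V_2)/15000 + (V_1 - V_5)/8.2 = 0
  Node 2: (V_2 - V_1)/15000 + (V_2 - V_3)/12000 + (V_2 - V_6)/3300 = 0
  Node 3: (V_3 - V_2)/12000 + (V_3 - 0)/27 = 0
  Node 4: (V_4 - V_5)/2.7 + (V_4 - 10)/82000 = 0
  Node 5: (V_5 - V_4)/2.7 + (V_5 - V_6)/200 + (V_5 - V_1)/8.2 = 0
  Node 6: (V_6 - V_5)/200 + (V_6 - 0)/51000 + (V_6 - V_2)/3300 = 0
Collecting terms (coefficients in siemens):
  0.1229·V_1 - 0.00006667·V_2 - 0.122·V_5 = 0.008333
  0.000453·V_2 - 0.00006667·V_1 - 0.00008333·V_3 - 0.000303·V_6 = 0
  0.03712·V_3 - 0.00008333·V_2 = 0
  0.3704·V_4 - 0.3704·V_5 = 0.000122
  0.4973·V_5 - 0.122·V_1 - 0.3704·V_4 - 0.005·V_6 = 0
  0.005323·V_6 - 0.000303·V_2 - 0.005·V_5 = 0
Solving these 6 simultaneous equations (Gaussian elimination) gives:
  V_1 = 9.074 V, V_2 = 7.315 V, V_3 = 0.01642 V, V_4 = 9.068 V
  V_5 = 9.068 V, V_6 = 8.935 V
Power in each resistor, P = (ΔV)²/R:
  P_R1 = (10 - 9.074)²/1200 = 0.0007152 W
  P_R2 = (9.074 - 7.315)²/15000 = 0.0002062 W
  P_R3 = (7.315 - 0.01642)²/12000 = 0.004439 W
  P_R4 = (9.068 - 9.068)²/2.7 = 0.0000000003486 W
  P_R5 = (9.068 - 8.935)²/200 = 0.00008875 W
  P_R6 = (8.935 - 0)²/51000 = 0.001565 W
  P_R7 = (10 - 9.068)²/82000 = 0.00001059 W
  P_R8 = (9.074 - 9.068)²/8.2 = 0.000003516 W
  P_R9 = (7.315 - 8.935)²/3300 = 0.0007954 W
  P_R10 = (0.01642 - 0)²/27 = 0.000009988 W
P_total = P_R1 + P_R2 + P_R3 + P_R4 + P_R5 + P_R6 + P_R7 + P_R8 + P_R9 + P_R10 = 0.007834 W

Final answer: 0.007834 W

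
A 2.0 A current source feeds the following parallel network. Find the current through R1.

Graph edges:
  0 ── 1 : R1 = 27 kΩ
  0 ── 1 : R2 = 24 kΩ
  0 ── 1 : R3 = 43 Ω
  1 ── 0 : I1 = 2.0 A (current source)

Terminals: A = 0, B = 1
All resistors sit directly between nodes 0 and 1, so they are in parallel and share one voltage V; the full source current 2 A splits among them.
1/R_par = 1/27000 + 1/24000 + 1/43 = 0.02333 S  =>  R_par = 42.85 Ω
V = I × R_par = 2 × 42.85 = 85.71 V
I_R1 = V/R1 = 85.71/27000 = 0.003174 A

Final answer: 0.003174 A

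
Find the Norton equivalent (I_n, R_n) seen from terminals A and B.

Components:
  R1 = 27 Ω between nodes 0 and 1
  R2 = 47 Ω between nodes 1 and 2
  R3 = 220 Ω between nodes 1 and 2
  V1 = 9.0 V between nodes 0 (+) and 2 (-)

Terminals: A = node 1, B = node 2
Find the Thévenin equivalent first; then I_n = V_th/R_th and R_n = R_th.
Step 1 — V_th is the open-circuit voltage V_A - V_B (nothing connected across the terminals).
Nodal analysis, taking node 2 as the 0 V reference.
Source V1 fixes V_0 = 9 V.
KCL at each unknown node (sum of currents leaving = 0; resistances in Ω):
  Node 1: (V_1 - 9)/27 + (V_1 - 0)/47 + (V_1 - 0)/220 = 0
Collecting terms: 0.06286 × V_1 = 0.3333  =>  V_1 = 5.303 V
V_th = V_1 - V_2 = 5.303 - 0 = 5.303 V
Step 2 — R_th: zero the source — replace V1 by a short circuit (node 2 merges into node 0) — and find the resistance seen between A (node 1) and B (node 0).
Reduce the network between node 1 (A) and node 0 (B) by series/parallel combination:
  Rp1 = R1 ‖ R2 ‖ R3 (parallel, all between nodes 0 and 1) = 1/(1/27 + 1/47 + 1/220) = 15.91 Ω
R_th = 15.91 Ω
I_n = V_th/R_th = 5.303/15.91 = 0.3333 A, and R_n = R_th = 15.91 Ω

Final answer: I_n = 0.3333 A, R_n = 15.91 Ω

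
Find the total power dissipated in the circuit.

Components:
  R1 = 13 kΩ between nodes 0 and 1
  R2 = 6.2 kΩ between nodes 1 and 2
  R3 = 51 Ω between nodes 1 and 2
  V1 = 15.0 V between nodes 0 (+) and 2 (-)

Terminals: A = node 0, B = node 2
Nodal analysis, taking node 2 as the 0 V reference.
Source V1 fixes V_0 = 15 V.
KCL at each unknown node (sum of currents leaving = 0; resistances in Ω):
  Node 1: (V_1 - 15)/13000 + (V_1 - 0)/6200 + (V_1 - 0)/51 = 0
Collecting terms: 0.01985 × V_1 = 0.001154  =>  V_1 = 0.05814 V
Power in each resistor, P = (ΔV)²/R:
  P_R1 = (15 - 0.05814)²/13000 = 0.01717 W
  P_R2 = (0.05814 - 0)²/6200 = 0.0000005452 W
  P_R3 = (0.05814 - 0)²/51 = 0.00006628 W
P_total = P_R1 + P_R2 + P_R3 = 0.01724 W

Final answer: 0.01724 W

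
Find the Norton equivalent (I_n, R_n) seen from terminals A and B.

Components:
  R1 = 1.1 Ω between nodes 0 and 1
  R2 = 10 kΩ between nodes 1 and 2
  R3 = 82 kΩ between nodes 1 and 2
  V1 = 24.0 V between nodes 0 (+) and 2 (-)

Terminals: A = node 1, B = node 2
Find the Thévenin equivalent first; then I_n = V_th/R_th and R_n = R_th.
Step 1 — V_th is the open-circuit voltage V_A - V_B (nothing connected across the terminals).
Nodal analysis, taking node 2 as the 0 V reference.
Source V1 fixes V_0 = 24 V.
KCL at each unknown node (sum of currents leaving = 0; resistances in Ω):
  Node 1: (V_1 - 24)/1.1 + (V_1 - 0)/10000 + (V_1 - 0)/82000 = 0
Collecting terms: 0.9092 × V_1 = 21.82  =>  V_1 = 24 V
V_th = V_1 - V_2 = 24 - 0 = 24 V
Step 2 — R_th: zero the source — replace V1 by a short circuit (node 2 merges into node 0) — and find the resistance seen between A (node 1) and B (node 0).
Reduce the network between node 1 (A) and node 0 (B) by series/parallel combination:
  Rp1 = R1 ‖ R2 ‖ R3 (parallel, all between nodes 0 and 1) = 1/(1/1.1 + 1/10000 + 1/82000) = 1.1 Ω
R_th = 1.1 Ω
I_n = V_th/R_th = 24/1.1 = 21.82 A, and R_n = R_th = 1.1 Ω

Final answer: I_n = 21.82 A, R_n = 1.1 Ω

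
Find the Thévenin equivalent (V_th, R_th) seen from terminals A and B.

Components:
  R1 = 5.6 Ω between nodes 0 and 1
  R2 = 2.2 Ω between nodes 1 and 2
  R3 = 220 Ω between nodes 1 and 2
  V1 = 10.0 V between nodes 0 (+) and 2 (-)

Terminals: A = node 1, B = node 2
Step 1 — V_th is the open-circuit voltage V_A - V_B (nothing connected across the terminals).
Nodal analysis, taking node 2 as the 0 V reference.
Source V1 fixes V_0 = 10 V.
KCL at each unknown node (sum of currents leaving = 0; resistances in Ω):
  Node 1: (V_1 - 10)/5.6 + (V_1 - 0)/2.2 + (V_1 - 0)/220 = 0
Collecting terms: 0.6377 × V_1 = 1.786  =>  V_1 = 2.8 V
V_th = V_1 - V_2 = 2.8 - 0 = 2.8 V
Step 2 — R_th: zero the source — replace V1 by a short circuit (node 2 merges into node 0) — and find the resistance seen between A (node 1) and B (node 0).
Reduce the network between node 1 (A) and node 0 (B) by series/parallel combination:
  Rp1 = R1 ‖ R2 ‖ R3 (parallel, all between nodes 0 and 1) = 1/(1/5.6 + 1/2.2 + 1/220) = 1.568 Ω
R_th = 1.568 Ω

Final answer: V_th = 2.8 V, R_th = 1.568 Ω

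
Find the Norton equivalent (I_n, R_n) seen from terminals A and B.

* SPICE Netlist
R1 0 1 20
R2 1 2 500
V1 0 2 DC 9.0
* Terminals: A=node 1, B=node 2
Find the Thévenin equivalent first; then I_n = V_th/R_th and R_n = R_th.
Step 1 — V_th is the open-circuit voltage V_A - V_B (nothing connected across the terminals).
Nodal analysis, taking node 2 as the 0 V reference.
Source V1 fixes V_0 = 9 V.
KCL at each unknown node (sum of currents leaving = 0; resistances in Ω):
  Node 1: (V_1 - 9)/20 + (V_1 - 0)/500 = 0
Collecting terms: 0.052 × V_1 = 0.45  =>  V_1 = 8.654 V
V_th = V_1 - V_2 = 8.654 - 0 = 8.654 V
Step 2 — R_th: zero the source — replace V1 by a short circuit (node 2 merges into node 0) — and find the resistance seen between A (node 1) and B (node 0).
Reduce the network between node 1 (A) and node 0 (B) by series/parallel combination:
  Rp1 = R1 ‖ R2 (parallel, both between nodes 0 and 1) = 1/(1/20 + 1/500) = 19.23 Ω
R_th = 19.23 Ω
I_n = V_th/R_th = 8.654/19.23 = 0.45 A, and R_n = R_th = 19.23 Ω

Final answer: I_n = 0.45 A, R_n = 19.23 Ω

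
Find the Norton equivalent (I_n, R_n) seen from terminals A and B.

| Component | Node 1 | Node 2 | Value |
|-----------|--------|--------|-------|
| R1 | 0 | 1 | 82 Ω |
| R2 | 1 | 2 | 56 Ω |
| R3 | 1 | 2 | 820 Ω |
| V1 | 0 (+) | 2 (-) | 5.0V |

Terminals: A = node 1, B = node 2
Find the Thévenin equivalent first; then I_n = V_th/R_th and R_n = R_th.
Step 1 — V_th is the open-circuit voltage V_A - V_B (nothing connected across the terminals).
Nodal analysis, taking node 2 as the 0 V reference.
Source V1 fixes V_0 = 5 V.
KCL at each unknown node (sum of currents leaving = 0; resistances in Ω):
  Node 1: (V_1 - 5)/82 + (V_1 - 0)/56 + (V_1 - 0)/820 = 0
Collecting terms: 0.03127 × V_1 = 0.06098  =>  V_1 = 1.95 V
V_th = V_1 - V_2 = 1.95 - 0 = 1.95 V
Step 2 — R_th: zero the source — replace V1 by a short circuit (node 2 merges into node 0) — and find the resistance seen between A (node 1) and B (node 0).
Reduce the network between node 1 (A) and node 0 (B) by series/parallel combination:
  Rp1 = R1 ‖ R2 ‖ R3 (parallel, all between nodes 0 and 1) = 1/(1/82 + 1/56 + 1/820) = 31.98 Ω
R_th = 31.98 Ω
I_n = V_th/R_th = 1.95/31.98 = 0.06098 A, and R_n = R_th = 31.98 Ω

Final answer: I_n = 0.06098 A, R_n = 31.98 Ω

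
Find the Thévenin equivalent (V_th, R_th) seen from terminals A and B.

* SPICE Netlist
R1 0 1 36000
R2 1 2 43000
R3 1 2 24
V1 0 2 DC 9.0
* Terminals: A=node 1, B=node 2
Step 1 — V_th is the open-circuit voltage V_A - V_B (nothing connected across the terminals).
Nodal analysis, taking node 2 as the 0 V reference.
Source V1 fixes V_0 = 9 V.
KCL at each unknown node (sum of currents leaving = 0; resistances in Ω):
  Node 1: (V_1 - 9)/36000 + (V_1 - 0)/43000 + (V_1 - 0)/24 = 0
Collecting terms: 0.04172 × V_1 = 0.00025  =>  V_1 = 0.005993 V
V_th = V_1 - V_2 = 0.005993 - 0 = 0.005993 V
Step 2 — R_th: zero the source — replace V1 by a short circuit (node 2 merges into node 0) — and find the resistance seen between A (node 1) and B (node 0).
Reduce the network between node 1 (A) and node 0 (B) by series/parallel combination:
  Rp1 = R1 ‖ R2 ‖ R3 (parallel, all between nodes 0 and 1) = 1/(1/36000 + 1/43000 + 1/24) = 23.97 Ω
R_th = 23.97 Ω

Final answer: V_th = 0.005993 V, R_th = 23.97 Ω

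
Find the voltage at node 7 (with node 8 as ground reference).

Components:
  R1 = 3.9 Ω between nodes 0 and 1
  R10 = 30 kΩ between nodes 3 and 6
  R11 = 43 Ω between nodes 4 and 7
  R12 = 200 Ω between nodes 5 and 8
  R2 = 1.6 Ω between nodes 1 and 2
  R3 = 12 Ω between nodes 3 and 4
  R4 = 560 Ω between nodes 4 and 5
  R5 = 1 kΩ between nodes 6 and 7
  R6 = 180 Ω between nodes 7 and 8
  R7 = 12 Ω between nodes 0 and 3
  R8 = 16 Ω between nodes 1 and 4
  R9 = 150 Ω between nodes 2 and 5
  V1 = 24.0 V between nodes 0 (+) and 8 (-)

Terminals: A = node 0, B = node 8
Nodal analysis, taking node 8 as the 0 V reference.
Source V1 fixes V_0 = 24 V.
KCL at each unknown node (sum of currents leaving = 0; resistances in Ω):
  Node 1: (V_1 - 24)/3.9 + (V_1 - V_2)/1.6 + (V_1 - V_4)/16 = 0
  Node 2: (V_2 - V_1)/1.6 + (V_2 - V_5)/150 = 0
  Node 3: (V_3 - V_4)/12 + (V_3 - 24)/12 + (V_3 - V_6)/30000 = 0
  Node 4: (V_4 - V_3)/12 + (V_4 - V_5)/560 + (V_4 - V_1)/16 + (V_4 - V_7)/43 = 0
  Node 5: (V_5 - V_4)/560 + (V_5 - V_2)/150 + (V_5 - 0)/200 = 0
  Node 6: (V_6 - V_7)/1000 + (V_6 - V_3)/30000 = 0
  Node 7: (V_7 - V_6)/1000 + (V_7 - 0)/180 + (V_7 - V_4)/43 = 0
Collecting terms (coefficients in siemens):
  0.9439·V_1 - 0.625·V_2 - 0.0625·V_4 = 6.154
  0.6317·V_2 - 0.625·V_1 - 0.006667·V_5 = 0
  0.1667·V_3 - 0.08333·V_4 - 0.00003333·V_6 = 2
  0.1709·V_4 - 0.0625·V_1 - 0.08333·V_3 - 0.001786·V_5 - 0.02326·V_7 = 0
  0.01345·V_5 - 0.006667·V_2 - 0.001786·V_4 = 0
  0.001033·V_6 - 0.00003333·V_3 - 0.001·V_7 = 0
  0.02981·V_7 - 0.02326·V_4 - 0.001·V_6 = 0
Solving these 7 simultaneous equations (Gaussian elimination) gives:
  V_1 = 23.54 V, V_2 = 23.45 V, V_3 = 23.31 V, V_4 = 22.62 V
  V_5 = 14.62 V, V_6 = 18.42 V, V_7 = 18.26 V
The requested potential is V_7 = 18.26 V.

Final answer: V_7 = 18.26 V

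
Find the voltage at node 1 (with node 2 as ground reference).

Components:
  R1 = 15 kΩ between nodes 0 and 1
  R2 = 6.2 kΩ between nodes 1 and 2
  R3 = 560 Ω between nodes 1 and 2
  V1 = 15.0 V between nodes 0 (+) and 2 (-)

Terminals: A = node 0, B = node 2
Nodal analysis, taking node 2 as the 0 V reference.
Source V1 fixes V_0 = 15 V.
KCL at each unknown node (sum of currents leaving = 0; resistances in Ω):
  Node 1: (V_1 - 15)/15000 + (V_1 - 0)/6200 + (V_1 - 0)/560 = 0
Collecting terms: 0.002014 × V_1 = 0.001  =>  V_1 = 0.4966 V
The requested potential is V_1 = 0.4966 V.

Final answer: V_1 = 0.4966 V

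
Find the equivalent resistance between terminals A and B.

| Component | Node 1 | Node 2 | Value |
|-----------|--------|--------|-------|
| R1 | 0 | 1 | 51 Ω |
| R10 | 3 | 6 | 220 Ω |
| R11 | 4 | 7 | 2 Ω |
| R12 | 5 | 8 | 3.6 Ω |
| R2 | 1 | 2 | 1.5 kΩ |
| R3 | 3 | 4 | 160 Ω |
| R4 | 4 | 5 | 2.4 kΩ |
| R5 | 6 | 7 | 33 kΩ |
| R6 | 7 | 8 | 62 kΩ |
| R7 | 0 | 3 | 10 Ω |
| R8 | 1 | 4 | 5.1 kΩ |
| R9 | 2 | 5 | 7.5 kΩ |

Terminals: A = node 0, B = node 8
The network is not a plain series/parallel combination. Inject a 1 A test current into terminal A (node 0) and return it from terminal B (node 8); then R_eq = V_A / (1 A).
Nodal analysis, taking node 8 as the 0 V reference.
Current source I_test pushes 1 A into node 0 and draws it out of node 8.
KCL at each unknown node (sum of currents leaving = 0; resistances in Ω):
  Node 0: (V_0 - V_1)/51 + (V_0 - V_3)/10 - 1 = 0
  Node 1: (V_1 - V_0)/51 + (V_1 - V_2)/1500 + (V_1 - V_4)/5100 = 0
  Node 2: (V_2 - V_1)/1500 + (V_2 - V_5)/7500 = 0
  Node 3: (V_3 - V_0)/10 + (V_3 - V_4)/160 + (V_3 - V_6)/220 = 0
  Node 4: (V_4 - V_1)/5100 + (V_4 - V_3)/160 + (V_4 - V_5)/2400 + (V_4 - V_7)/2 = 0
  Node 5: (V_5 - V_2)/7500 + (V_5 - V_4)/2400 + (V_5 - 0)/3.6 = 0
  Node 6: (V_6 - V_3)/220 + (V_6 - V_7)/33000 = 0
  Node 7: (V_7 - V_4)/2 + (V_7 - V_6)/33000 + (V_7 - 0)/62000 = 0
Collecting terms (coefficients in siemens):
  0.1196·V_0 - 0.01961·V_1 - 0.1·V_3 = 1
  0.02047·V_1 - 0.01961·V_0 - 0.0006667·V_2 - 0.0001961·V_4 = 0
  0.0008·V_2 - 0.0006667·V_1 - 0.0001333·V_5 = 0
  0.1108·V_3 - 0.1·V_0 - 0.00625·V_4 - 0.004545·V_6 = 0
  0.5069·V_4 - 0.0001961·V_1 - 0.00625·V_3 - 0.0004167·V_5 - 0.5·V_7 = 0
  0.2783·V_5 - 0.0001333·V_2 - 0.0004167·V_4 = 0
  0.004576·V_6 - 0.004545·V_3 - 0.0000303·V_7 = 0
  0.5·V_7 - 0.5·V_4 - 0.0000303·V_6 = 0
Solving these 8 simultaneous equations (Gaussian elimination) gives:
  V_0 = 1947 V, V_1 = 1935 V, V_2 = 1613 V, V_3 = 1939 V
  V_4 = 1818 V, V_5 = 3.494 V, V_6 = 1939 V, V_7 = 1818 V
R_eq = V_0 / 1 A = 1947 Ω = 1.947 kΩ

Final answer: 1.947 kΩ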